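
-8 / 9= -0.89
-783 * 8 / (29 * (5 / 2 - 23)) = 432 / 41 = 10.54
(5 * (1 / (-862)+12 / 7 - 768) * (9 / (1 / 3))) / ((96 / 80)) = -86207.27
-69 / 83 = -0.83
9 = 9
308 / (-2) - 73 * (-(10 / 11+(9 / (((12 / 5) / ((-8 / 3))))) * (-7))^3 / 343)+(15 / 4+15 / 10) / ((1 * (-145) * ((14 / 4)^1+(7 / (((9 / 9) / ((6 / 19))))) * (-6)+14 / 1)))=230595146730679 / 3045075110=75727.24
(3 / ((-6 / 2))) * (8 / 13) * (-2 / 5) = 16 / 65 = 0.25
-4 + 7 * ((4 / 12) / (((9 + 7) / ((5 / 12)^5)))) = -47753869 / 11943936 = -4.00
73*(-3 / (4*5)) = -219 / 20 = -10.95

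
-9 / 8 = -1.12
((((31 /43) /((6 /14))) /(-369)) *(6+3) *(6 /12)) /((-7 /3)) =31 /3526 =0.01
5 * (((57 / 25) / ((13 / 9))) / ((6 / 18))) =1539 / 65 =23.68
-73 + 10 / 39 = -2837 / 39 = -72.74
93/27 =31/9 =3.44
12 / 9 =4 / 3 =1.33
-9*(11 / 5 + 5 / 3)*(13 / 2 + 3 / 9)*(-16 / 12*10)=9512 / 3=3170.67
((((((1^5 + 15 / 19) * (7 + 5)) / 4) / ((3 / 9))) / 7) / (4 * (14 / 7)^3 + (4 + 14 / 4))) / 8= 153 / 21014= 0.01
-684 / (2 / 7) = -2394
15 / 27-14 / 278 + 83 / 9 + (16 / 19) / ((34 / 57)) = 236897 / 21267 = 11.14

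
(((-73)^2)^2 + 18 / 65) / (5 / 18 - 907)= -33225942294 / 1060865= -31319.67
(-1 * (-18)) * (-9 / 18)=-9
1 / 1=1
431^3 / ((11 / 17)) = 123733713.36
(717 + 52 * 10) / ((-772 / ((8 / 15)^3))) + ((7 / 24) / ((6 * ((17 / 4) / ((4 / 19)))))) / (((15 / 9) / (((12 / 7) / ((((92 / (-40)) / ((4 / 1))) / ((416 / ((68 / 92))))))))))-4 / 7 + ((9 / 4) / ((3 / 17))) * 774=493991131591211 / 50073801750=9865.26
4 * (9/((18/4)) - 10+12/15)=-144/5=-28.80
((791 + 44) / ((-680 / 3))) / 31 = -501 / 4216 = -0.12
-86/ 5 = -17.20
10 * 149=1490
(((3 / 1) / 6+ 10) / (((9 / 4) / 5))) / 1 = 70 / 3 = 23.33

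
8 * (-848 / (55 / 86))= -583424 / 55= -10607.71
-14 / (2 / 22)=-154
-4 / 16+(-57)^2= 12995 / 4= 3248.75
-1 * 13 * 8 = -104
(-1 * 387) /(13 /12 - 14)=4644 /155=29.96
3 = 3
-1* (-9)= 9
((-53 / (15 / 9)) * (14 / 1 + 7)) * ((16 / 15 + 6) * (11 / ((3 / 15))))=-1297758 / 5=-259551.60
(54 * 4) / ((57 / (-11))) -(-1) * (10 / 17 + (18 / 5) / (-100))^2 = -14200840229 / 343187500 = -41.38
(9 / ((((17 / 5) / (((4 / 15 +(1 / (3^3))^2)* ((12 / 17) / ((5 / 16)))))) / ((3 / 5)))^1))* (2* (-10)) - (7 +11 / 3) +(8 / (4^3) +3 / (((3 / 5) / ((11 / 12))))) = -2620801 / 104040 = -25.19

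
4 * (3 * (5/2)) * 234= 7020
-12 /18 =-2 /3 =-0.67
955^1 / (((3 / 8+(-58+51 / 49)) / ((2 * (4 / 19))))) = -2994880 / 421439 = -7.11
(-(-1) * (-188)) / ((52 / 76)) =-3572 / 13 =-274.77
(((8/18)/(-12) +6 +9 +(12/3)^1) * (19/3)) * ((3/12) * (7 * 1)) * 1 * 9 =17024/9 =1891.56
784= 784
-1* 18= -18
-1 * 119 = -119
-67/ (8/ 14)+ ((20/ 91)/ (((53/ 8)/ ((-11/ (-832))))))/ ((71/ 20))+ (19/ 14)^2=-3596276435/ 31161403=-115.41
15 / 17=0.88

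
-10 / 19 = -0.53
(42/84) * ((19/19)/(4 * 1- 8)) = -1/8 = -0.12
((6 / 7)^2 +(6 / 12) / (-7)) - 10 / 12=-25 / 147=-0.17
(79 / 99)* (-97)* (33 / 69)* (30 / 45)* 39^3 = -33671222 / 23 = -1463966.17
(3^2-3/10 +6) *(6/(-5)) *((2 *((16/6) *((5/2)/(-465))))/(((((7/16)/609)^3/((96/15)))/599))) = 20266584955158528/3875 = 5230086440040.91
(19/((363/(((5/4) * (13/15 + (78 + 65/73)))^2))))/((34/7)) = 253605316237/2367738648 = 107.11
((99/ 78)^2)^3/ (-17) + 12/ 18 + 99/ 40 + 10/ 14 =1990624534991/ 551414660160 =3.61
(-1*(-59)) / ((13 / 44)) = 2596 / 13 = 199.69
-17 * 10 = -170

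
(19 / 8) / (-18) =-19 / 144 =-0.13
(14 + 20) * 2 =68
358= 358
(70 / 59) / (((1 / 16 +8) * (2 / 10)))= 5600 / 7611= 0.74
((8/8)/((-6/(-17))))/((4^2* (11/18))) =51/176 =0.29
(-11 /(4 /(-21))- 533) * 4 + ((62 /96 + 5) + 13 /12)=-90925 /48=-1894.27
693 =693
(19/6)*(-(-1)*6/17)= 19/17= 1.12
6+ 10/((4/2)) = 11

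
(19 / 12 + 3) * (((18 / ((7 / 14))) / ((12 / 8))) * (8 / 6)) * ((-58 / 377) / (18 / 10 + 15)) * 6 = -2200 / 273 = -8.06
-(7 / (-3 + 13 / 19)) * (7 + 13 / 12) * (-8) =-12901 / 66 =-195.47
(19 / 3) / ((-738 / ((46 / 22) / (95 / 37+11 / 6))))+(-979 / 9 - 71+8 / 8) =-708985012 / 3965643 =-178.78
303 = 303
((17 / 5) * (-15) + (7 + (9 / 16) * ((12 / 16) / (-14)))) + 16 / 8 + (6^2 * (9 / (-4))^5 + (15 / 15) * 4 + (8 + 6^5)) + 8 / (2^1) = 5674.03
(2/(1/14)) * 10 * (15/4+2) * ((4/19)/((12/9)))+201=8649/19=455.21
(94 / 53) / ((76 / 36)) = 846 / 1007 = 0.84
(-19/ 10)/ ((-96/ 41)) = 779/ 960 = 0.81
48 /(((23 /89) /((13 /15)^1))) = 18512 /115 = 160.97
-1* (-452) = 452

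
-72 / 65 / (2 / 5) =-36 / 13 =-2.77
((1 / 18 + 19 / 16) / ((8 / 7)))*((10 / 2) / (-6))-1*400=-2771065 / 6912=-400.91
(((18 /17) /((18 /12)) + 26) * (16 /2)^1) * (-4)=-14528 /17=-854.59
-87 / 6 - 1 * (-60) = 91 / 2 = 45.50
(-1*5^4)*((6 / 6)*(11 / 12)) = -6875 / 12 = -572.92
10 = 10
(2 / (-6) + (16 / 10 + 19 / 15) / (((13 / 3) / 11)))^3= 2482309864 / 7414875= 334.77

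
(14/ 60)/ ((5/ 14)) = 49/ 75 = 0.65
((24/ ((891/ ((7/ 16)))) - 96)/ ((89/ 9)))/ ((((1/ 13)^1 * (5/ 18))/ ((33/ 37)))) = -180297/ 445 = -405.16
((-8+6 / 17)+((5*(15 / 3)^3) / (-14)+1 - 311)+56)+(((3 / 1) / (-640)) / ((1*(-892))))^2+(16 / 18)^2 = -959693507215273249 / 3141388409241600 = -305.50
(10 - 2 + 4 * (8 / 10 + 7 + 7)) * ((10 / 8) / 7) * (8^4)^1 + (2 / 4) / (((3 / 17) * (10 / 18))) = 491571 / 10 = 49157.10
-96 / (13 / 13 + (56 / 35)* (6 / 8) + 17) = -5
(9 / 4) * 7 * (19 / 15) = 399 / 20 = 19.95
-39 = -39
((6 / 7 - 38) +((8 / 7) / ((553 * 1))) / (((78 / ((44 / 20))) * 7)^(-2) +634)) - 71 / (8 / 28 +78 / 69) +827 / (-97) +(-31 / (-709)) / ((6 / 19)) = -3919681101743276210729 / 40972504427757741972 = -95.67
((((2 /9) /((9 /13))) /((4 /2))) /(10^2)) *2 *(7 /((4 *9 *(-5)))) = -0.00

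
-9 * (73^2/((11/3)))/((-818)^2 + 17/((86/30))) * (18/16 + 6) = -352657233/2531987656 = -0.14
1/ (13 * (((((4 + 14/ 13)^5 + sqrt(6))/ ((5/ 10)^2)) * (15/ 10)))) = 993551963976/ 261389342293307447 - 10604499373 * sqrt(6)/ 9410016322559068092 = 0.00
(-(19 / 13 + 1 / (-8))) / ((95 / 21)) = -2919 / 9880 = -0.30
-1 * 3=-3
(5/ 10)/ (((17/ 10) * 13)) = 0.02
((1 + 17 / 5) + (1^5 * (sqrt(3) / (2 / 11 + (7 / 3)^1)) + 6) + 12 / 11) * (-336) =-212352 / 55 -11088 * sqrt(3) / 83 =-4092.33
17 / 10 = 1.70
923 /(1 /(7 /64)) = 6461 /64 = 100.95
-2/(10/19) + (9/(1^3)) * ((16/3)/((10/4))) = 77/5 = 15.40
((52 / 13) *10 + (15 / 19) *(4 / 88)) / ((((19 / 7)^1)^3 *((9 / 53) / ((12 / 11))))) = 608451130 / 47306523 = 12.86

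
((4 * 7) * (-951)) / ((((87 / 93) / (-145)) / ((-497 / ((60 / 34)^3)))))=-167966297429 / 450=-373258438.73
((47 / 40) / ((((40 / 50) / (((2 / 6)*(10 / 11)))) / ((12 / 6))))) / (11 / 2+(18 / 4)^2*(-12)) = -47 / 12540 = -0.00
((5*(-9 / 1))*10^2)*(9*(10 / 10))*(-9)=364500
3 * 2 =6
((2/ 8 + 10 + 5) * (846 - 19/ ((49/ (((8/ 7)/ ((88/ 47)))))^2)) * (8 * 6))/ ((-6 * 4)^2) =734636149343/ 683305392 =1075.12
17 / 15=1.13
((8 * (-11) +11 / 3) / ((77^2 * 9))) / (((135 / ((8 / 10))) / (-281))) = 25852 / 9823275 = 0.00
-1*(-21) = 21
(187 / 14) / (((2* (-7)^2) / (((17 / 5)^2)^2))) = 15618427 / 857500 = 18.21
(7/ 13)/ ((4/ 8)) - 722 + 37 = -683.92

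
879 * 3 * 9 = 23733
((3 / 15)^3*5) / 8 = 1 / 200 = 0.00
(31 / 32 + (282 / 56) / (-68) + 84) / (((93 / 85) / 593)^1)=958522235 / 20832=46012.01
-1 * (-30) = 30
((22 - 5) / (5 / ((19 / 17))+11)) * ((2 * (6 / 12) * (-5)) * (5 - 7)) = 1615 / 147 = 10.99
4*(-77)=-308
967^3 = 904231063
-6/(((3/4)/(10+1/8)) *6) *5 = -135/2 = -67.50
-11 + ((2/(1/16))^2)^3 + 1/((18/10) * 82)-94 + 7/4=1584842779837/1476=1073741720.76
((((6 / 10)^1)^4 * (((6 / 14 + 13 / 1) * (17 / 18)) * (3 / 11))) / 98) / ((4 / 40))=21573 / 471625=0.05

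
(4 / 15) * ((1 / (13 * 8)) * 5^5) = 625 / 78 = 8.01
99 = 99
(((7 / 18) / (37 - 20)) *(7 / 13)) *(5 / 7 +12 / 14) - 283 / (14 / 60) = -33772681 / 27846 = -1212.84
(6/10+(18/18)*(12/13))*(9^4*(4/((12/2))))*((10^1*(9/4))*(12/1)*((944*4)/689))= 88295733504/8957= 9857735.12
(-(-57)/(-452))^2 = 0.02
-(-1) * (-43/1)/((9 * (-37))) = 43/333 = 0.13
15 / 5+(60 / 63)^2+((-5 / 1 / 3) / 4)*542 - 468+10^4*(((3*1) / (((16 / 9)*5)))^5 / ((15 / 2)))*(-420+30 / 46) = -5215358738041 / 1661829120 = -3138.32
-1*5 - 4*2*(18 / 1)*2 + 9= -284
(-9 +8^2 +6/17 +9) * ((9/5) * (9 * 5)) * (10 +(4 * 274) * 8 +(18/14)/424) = 45756115.34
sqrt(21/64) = sqrt(21)/8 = 0.57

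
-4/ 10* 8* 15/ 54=-8/ 9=-0.89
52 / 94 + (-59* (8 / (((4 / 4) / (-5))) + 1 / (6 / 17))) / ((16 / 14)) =4329901 / 2256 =1919.28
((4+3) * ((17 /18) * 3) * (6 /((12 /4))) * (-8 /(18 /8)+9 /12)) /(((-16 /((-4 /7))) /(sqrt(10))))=-12.57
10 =10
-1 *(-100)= 100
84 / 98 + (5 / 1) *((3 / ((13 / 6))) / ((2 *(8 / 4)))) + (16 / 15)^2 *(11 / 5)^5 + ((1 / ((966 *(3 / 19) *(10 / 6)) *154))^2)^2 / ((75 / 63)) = 1450216337527165394787526097 / 23686750032025740660000000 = 61.22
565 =565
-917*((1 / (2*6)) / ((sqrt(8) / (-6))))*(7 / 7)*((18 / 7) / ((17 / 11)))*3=38907*sqrt(2) / 68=809.16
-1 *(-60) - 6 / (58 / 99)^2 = 42.52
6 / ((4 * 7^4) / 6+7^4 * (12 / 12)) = 18 / 12005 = 0.00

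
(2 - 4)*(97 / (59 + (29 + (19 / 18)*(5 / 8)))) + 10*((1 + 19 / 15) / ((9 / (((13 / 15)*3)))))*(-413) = -4664900924 / 1723545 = -2706.57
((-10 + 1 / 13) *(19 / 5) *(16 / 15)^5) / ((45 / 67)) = -57398001664 / 740390625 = -77.52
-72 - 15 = -87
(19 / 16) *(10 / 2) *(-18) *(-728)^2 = -56642040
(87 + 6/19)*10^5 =8731578.95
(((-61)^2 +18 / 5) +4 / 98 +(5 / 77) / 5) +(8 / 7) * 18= 10093382 / 2695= 3745.23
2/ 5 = 0.40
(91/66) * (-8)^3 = -23296/33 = -705.94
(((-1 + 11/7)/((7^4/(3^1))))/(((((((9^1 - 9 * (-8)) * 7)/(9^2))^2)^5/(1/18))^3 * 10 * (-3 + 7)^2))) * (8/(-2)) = -1/7364235377644523355912030648331920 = -0.00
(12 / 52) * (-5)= -15 / 13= -1.15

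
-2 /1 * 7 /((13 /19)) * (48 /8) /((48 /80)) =-204.62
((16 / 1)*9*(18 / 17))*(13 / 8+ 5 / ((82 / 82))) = 17172 / 17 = 1010.12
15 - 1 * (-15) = 30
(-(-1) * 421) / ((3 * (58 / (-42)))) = -2947 / 29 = -101.62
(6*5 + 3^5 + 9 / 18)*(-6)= -1641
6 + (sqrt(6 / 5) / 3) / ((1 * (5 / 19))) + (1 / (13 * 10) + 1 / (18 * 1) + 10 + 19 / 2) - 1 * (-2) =19 * sqrt(30) / 75 + 32249 / 1170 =28.95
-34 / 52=-17 / 26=-0.65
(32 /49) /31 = 32 /1519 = 0.02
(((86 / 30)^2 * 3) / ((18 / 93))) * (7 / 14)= 57319 / 900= 63.69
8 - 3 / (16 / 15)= 5.19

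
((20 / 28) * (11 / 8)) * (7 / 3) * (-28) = -385 / 6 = -64.17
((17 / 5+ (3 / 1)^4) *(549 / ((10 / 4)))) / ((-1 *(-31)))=463356 / 775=597.88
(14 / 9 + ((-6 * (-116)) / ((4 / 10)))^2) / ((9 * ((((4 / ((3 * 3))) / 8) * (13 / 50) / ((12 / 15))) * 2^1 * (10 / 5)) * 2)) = 2328924.27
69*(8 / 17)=552 / 17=32.47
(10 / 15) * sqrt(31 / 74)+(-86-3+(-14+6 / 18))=-308 / 3+sqrt(2294) / 111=-102.24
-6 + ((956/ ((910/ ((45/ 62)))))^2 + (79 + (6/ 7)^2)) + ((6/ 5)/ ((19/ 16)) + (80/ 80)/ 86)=4898281532451/ 65017194970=75.34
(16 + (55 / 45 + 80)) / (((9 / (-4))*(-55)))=700 / 891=0.79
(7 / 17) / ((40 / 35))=49 / 136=0.36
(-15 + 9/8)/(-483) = 37/1288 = 0.03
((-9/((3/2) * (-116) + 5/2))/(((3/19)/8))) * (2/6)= 304/343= 0.89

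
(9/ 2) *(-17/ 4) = -153/ 8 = -19.12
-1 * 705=-705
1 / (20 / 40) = 2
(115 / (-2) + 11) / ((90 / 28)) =-217 / 15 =-14.47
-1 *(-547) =547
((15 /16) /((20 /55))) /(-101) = -165 /6464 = -0.03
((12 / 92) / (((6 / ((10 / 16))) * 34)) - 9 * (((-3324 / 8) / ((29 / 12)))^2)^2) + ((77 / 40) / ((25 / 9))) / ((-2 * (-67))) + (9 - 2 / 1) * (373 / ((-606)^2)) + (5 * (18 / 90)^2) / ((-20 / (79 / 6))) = -53511658890294411695494817651 / 6804383770143252000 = -7864291712.22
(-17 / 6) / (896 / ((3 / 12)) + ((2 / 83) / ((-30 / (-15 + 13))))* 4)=-7055 / 8924176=-0.00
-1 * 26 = -26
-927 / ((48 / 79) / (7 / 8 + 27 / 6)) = -1049673 / 128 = -8200.57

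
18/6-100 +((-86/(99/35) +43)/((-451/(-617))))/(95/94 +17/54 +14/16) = -9882024491/110823779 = -89.17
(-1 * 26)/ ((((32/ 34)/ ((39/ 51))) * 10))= -169/ 80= -2.11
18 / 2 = 9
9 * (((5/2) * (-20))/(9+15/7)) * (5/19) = -10.63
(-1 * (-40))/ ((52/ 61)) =46.92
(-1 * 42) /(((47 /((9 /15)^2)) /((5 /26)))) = -189 /3055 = -0.06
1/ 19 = 0.05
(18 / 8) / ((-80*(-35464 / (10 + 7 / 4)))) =0.00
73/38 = 1.92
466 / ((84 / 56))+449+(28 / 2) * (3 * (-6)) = 1523 / 3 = 507.67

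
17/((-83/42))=-714/83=-8.60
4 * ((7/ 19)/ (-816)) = -7/ 3876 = -0.00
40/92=10/23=0.43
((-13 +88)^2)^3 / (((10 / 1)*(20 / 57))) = 405791015625 / 8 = 50723876953.12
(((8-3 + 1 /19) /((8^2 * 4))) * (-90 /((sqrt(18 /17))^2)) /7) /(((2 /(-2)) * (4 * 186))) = 85 /263872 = 0.00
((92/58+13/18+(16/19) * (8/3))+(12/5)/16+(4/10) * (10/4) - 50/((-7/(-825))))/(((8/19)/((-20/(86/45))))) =146323.14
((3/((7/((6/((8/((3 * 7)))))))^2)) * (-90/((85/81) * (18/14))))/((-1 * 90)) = 11.26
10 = 10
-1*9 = -9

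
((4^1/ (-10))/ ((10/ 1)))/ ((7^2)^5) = -1/ 7061881225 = -0.00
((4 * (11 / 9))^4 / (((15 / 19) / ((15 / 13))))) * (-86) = -6124388864 / 85293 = -71804.12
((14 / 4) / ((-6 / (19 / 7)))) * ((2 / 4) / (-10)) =19 / 240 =0.08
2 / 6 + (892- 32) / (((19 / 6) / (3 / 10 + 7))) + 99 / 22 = 226559 / 114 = 1987.36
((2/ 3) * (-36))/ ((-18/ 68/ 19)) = 5168/ 3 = 1722.67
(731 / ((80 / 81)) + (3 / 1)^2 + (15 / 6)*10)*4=61931 / 20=3096.55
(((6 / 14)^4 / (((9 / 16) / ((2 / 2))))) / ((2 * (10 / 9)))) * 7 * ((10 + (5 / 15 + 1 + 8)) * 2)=12528 / 1715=7.30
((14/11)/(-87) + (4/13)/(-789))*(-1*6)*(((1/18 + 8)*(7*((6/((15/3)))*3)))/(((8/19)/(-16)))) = -26143544/37609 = -695.14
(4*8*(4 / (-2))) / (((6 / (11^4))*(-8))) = 58564 / 3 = 19521.33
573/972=191/324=0.59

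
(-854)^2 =729316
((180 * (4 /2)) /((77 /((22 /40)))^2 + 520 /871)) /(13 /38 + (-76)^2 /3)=68742 /7207290937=0.00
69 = 69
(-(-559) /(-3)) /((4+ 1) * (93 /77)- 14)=23.41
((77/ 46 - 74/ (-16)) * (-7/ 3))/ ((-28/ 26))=15067/ 1104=13.65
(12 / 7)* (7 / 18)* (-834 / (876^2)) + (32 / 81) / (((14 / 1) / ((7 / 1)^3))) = 9.68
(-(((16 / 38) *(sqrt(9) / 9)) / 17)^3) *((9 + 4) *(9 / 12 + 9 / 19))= -51584 / 5762403657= -0.00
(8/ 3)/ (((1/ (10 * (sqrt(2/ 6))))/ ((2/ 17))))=160 * sqrt(3)/ 153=1.81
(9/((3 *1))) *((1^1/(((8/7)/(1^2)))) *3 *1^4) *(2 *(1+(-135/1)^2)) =574119/2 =287059.50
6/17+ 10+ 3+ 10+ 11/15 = 6142/255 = 24.09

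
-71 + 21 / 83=-5872 / 83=-70.75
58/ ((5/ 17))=986/ 5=197.20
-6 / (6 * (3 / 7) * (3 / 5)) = -35 / 9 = -3.89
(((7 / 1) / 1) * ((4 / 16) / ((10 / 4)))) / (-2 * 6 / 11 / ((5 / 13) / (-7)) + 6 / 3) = 77 / 2404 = 0.03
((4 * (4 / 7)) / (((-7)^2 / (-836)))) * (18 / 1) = -240768 / 343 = -701.95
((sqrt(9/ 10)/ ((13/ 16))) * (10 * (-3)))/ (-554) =72 * sqrt(10)/ 3601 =0.06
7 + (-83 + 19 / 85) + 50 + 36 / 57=-40609 / 1615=-25.14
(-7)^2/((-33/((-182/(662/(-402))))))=-597506/3641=-164.10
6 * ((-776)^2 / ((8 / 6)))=2709792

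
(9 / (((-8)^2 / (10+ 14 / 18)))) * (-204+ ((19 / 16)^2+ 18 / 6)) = -4956215 / 16384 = -302.50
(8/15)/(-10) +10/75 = 2/25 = 0.08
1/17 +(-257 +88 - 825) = -16897/17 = -993.94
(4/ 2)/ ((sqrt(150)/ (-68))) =-68*sqrt(6)/ 15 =-11.10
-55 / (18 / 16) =-48.89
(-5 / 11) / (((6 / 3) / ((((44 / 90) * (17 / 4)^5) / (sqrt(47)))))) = -1419857 * sqrt(47) / 433152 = -22.47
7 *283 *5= 9905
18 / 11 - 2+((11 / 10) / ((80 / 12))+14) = 30363 / 2200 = 13.80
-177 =-177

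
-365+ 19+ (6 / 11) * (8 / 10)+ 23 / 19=-359849 / 1045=-344.35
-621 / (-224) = 621 / 224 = 2.77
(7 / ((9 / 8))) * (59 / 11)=3304 / 99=33.37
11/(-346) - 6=-6.03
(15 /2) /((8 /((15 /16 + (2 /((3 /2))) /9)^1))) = 2345 /2304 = 1.02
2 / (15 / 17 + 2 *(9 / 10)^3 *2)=8500 / 16143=0.53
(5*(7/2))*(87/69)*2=1015/23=44.13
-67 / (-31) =67 / 31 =2.16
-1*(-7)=7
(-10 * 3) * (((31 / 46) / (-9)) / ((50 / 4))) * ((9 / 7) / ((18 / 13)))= 403 / 2415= 0.17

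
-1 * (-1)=1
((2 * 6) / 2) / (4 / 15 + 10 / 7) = 315 / 89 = 3.54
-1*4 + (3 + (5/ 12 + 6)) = 65/ 12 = 5.42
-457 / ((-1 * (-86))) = -5.31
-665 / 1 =-665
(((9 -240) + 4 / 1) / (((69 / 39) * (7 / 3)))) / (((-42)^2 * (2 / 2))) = -0.03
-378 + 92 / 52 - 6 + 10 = -4839 / 13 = -372.23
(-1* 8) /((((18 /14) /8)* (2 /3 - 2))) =112 /3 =37.33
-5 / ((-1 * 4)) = 1.25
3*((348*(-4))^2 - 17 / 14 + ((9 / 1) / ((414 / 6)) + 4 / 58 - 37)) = 54280654347 / 9338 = 5812877.96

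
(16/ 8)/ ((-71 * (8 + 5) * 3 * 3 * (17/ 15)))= -10/ 47073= -0.00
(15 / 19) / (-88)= -15 / 1672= -0.01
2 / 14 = 0.14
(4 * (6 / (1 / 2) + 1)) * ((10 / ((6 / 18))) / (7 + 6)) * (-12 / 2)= -720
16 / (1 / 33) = 528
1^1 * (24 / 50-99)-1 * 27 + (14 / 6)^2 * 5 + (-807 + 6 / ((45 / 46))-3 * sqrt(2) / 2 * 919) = -2757 * sqrt(2) / 2-202312 / 225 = -2848.66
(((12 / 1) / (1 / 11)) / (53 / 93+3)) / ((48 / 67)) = 68541 / 1328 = 51.61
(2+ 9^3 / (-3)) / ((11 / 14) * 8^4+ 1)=-1687 / 22535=-0.07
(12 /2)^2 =36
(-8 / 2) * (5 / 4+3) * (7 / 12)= -119 / 12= -9.92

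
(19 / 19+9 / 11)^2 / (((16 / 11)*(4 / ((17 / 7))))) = 425 / 308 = 1.38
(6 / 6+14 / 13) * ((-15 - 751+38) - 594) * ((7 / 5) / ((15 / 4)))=-333144 / 325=-1025.06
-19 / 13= -1.46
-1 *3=-3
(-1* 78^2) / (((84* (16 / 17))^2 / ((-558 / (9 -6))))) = 4542213 / 25088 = 181.05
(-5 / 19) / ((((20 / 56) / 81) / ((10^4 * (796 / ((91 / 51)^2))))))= -3354041520000 / 22477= -149221049.07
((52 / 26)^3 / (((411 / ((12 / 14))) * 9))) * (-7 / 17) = -16 / 20961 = -0.00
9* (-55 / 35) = -99 / 7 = -14.14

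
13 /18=0.72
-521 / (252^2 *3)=-521 / 190512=-0.00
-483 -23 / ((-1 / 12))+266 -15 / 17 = 988 / 17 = 58.12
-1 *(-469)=469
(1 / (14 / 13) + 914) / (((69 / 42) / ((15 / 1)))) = 192135 / 23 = 8353.70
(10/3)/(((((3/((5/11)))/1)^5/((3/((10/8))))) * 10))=2500/39135393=0.00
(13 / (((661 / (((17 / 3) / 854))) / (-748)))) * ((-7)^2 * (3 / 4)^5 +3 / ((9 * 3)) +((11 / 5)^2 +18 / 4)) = -200709162797 / 97544563200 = -2.06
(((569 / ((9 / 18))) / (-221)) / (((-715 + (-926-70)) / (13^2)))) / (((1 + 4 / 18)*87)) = 44382 / 9278753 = 0.00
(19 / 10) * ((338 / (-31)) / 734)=-3211 / 113770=-0.03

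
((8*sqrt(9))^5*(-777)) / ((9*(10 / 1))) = -343719936 / 5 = -68743987.20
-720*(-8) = 5760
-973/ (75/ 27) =-8757/ 25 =-350.28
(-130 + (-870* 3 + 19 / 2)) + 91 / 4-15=-10891 / 4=-2722.75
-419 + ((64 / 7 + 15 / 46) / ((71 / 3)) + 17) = -9181377 / 22862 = -401.60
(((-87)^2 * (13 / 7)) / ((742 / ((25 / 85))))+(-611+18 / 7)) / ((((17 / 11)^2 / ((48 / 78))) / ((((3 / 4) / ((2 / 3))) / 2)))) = -57968603649 / 663471172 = -87.37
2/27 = 0.07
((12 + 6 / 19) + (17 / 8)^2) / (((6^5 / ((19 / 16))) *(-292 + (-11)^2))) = -20467 / 1361608704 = -0.00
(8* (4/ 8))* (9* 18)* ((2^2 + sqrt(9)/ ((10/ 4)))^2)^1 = 438048/ 25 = 17521.92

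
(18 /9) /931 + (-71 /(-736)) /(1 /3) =199775 /685216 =0.29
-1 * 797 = -797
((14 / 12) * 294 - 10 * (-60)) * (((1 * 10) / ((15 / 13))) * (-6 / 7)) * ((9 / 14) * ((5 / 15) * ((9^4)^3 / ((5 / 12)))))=-249285865515881688 / 245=-1017493328636251.79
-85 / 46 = -1.85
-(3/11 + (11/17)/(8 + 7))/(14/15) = -443/1309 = -0.34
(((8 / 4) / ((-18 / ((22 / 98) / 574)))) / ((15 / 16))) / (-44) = 2 / 1898505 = 0.00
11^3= 1331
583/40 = 14.58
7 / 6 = 1.17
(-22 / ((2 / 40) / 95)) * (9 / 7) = -376200 / 7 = -53742.86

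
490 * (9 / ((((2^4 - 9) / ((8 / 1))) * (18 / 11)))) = 3080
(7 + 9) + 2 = 18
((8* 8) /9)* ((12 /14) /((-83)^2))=128 /144669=0.00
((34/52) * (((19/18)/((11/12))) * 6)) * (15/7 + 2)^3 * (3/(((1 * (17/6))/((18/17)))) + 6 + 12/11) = 24194570892/9172163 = 2637.83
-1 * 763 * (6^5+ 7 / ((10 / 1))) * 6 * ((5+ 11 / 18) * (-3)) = 599295832.10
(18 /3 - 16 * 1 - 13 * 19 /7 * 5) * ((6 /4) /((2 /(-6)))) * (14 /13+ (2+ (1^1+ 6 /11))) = 7763445 /2002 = 3877.84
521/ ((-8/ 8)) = -521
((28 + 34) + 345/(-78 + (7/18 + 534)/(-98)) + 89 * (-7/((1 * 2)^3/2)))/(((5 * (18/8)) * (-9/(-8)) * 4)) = -7685126/3974697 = -1.93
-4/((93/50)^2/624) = -721.47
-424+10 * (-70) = -1124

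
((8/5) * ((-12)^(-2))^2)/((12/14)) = 7/77760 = 0.00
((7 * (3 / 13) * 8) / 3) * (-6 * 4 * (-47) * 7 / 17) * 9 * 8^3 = 2037547008 / 221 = 9219669.72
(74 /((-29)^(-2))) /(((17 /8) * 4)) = 124468 /17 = 7321.65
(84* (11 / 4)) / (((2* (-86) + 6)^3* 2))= -0.00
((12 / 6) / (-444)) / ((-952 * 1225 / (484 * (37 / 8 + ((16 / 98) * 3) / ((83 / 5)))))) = 18324119 / 2105863317600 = 0.00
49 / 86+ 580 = 49929 / 86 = 580.57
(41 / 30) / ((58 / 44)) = 451 / 435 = 1.04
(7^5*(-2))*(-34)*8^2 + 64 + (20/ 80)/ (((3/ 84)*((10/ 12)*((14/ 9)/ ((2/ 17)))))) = 6217250934/ 85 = 73144128.64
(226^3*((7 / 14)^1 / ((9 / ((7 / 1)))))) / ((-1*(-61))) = 40401116 / 549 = 73590.38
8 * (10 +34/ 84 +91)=17036/ 21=811.24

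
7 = 7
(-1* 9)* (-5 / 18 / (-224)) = -5 / 448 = -0.01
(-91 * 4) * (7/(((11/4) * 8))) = -1274/11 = -115.82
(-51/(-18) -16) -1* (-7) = -37/6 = -6.17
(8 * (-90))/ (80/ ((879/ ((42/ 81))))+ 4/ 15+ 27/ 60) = -341755200/ 362573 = -942.58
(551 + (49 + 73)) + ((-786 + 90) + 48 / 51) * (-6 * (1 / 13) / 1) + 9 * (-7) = 205706 / 221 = 930.80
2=2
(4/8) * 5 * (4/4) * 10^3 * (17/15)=8500/3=2833.33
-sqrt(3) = -1.73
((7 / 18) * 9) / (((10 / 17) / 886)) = 52717 / 10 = 5271.70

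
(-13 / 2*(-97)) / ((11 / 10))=573.18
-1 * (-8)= 8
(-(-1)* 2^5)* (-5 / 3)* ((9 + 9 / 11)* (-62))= 357120 / 11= 32465.45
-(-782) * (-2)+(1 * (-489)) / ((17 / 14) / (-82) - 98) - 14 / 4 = -117210197 / 75014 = -1562.51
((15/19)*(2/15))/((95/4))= 8/1805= 0.00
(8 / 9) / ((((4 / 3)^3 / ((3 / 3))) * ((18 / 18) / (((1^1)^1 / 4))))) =3 / 32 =0.09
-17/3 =-5.67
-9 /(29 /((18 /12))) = -0.47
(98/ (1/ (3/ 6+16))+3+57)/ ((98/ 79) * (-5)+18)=132483/ 932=142.15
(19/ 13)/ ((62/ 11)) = 209/ 806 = 0.26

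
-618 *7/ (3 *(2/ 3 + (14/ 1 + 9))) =-4326/ 71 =-60.93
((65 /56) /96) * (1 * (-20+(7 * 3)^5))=265465265 /5376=49379.70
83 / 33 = 2.52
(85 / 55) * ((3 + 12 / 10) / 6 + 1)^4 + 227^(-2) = 73163921353 / 5668190000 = 12.91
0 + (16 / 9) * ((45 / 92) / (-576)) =-5 / 3312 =-0.00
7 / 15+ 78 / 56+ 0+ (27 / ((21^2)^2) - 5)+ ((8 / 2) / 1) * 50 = 9453201 / 48020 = 196.86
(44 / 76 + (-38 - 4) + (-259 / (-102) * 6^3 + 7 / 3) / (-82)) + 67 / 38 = -1842433 / 39729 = -46.38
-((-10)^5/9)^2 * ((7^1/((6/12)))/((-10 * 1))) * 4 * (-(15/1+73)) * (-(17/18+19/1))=884576000000000/729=1213410150891.63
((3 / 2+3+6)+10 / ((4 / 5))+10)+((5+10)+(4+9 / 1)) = 61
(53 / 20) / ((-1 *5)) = -53 / 100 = -0.53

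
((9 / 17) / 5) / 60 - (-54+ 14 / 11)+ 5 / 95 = 18753327 / 355300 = 52.78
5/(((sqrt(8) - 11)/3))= -165/113 - 30 * sqrt(2)/113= -1.84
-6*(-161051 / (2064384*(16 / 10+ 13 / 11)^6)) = 4457994853296875 / 4413547641987219456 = 0.00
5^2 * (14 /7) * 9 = 450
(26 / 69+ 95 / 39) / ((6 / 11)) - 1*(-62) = 120479 / 1794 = 67.16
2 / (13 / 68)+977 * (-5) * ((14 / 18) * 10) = -4444126 / 117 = -37983.98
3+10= 13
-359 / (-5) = 359 / 5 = 71.80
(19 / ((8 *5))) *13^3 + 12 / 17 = 710111 / 680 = 1044.28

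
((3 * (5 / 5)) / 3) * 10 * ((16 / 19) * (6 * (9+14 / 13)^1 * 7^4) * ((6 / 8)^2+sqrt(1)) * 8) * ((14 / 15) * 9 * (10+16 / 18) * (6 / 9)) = 690458451200 / 741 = 931792781.65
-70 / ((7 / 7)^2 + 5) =-35 / 3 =-11.67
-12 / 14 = -6 / 7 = -0.86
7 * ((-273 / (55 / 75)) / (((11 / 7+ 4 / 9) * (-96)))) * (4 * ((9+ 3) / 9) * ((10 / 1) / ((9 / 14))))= 1560650 / 1397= 1117.14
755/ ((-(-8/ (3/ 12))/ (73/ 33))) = 52.19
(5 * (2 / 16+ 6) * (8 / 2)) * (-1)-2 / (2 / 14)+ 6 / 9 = -815 / 6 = -135.83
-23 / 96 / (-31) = 23 / 2976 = 0.01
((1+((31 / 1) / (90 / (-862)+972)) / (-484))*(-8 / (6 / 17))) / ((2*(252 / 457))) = -1574993420243 / 76636214424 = -20.55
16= 16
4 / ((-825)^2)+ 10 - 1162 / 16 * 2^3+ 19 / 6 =-567.83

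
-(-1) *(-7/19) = -7/19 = -0.37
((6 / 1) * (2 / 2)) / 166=3 / 83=0.04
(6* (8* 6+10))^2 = 121104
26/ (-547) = -26/ 547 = -0.05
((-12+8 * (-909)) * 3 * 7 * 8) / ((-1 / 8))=9789696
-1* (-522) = 522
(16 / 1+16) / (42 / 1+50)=0.35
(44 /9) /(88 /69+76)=253 /3999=0.06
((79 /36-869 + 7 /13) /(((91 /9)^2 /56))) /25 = -7297434 /384475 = -18.98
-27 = -27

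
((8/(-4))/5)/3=-2/15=-0.13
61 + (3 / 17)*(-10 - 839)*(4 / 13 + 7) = -228484 / 221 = -1033.86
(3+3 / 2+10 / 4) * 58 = 406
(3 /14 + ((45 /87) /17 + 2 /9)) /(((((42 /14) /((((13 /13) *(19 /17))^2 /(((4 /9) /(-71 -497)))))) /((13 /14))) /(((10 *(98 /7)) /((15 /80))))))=-1546328482400 /8976051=-172272.69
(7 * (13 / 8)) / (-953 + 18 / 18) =-13 / 1088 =-0.01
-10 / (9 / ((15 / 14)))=-25 / 21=-1.19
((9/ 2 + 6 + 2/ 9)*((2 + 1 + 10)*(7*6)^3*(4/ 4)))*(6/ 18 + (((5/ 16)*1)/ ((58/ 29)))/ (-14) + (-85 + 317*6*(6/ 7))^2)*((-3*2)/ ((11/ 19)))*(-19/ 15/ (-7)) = -20348050646943331/ 440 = -46245569652143.93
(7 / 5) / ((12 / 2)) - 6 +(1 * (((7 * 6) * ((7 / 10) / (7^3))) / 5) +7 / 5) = -4567 / 1050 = -4.35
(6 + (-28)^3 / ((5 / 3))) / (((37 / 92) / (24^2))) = -3488251392 / 185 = -18855412.93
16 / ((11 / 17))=272 / 11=24.73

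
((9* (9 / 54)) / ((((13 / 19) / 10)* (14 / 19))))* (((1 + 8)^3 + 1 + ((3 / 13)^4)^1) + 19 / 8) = 906143647005 / 41584816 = 21790.25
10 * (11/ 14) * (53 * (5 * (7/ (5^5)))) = 583/ 125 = 4.66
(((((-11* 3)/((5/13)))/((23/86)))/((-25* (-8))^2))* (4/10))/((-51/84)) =129129/24437500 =0.01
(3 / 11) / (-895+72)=-3 / 9053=-0.00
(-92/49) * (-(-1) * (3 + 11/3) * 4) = -50.07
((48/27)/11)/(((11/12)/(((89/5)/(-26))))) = -2848/23595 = -0.12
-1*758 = -758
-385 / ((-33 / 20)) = 700 / 3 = 233.33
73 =73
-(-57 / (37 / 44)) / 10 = 1254 / 185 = 6.78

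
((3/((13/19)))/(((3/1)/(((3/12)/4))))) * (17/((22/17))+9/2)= 1843/1144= 1.61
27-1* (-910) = 937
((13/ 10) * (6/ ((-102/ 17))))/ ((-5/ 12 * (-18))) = -13/ 75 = -0.17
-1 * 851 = -851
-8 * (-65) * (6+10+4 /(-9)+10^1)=119600 /9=13288.89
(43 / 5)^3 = 79507 / 125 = 636.06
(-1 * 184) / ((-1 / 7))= 1288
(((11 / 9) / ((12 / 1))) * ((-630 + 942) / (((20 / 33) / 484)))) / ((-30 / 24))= -1522664 / 75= -20302.19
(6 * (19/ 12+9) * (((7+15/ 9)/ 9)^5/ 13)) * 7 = 406251664/ 14348907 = 28.31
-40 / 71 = -0.56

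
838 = 838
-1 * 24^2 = -576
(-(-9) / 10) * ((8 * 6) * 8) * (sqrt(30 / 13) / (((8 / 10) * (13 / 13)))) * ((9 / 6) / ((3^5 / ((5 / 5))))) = 8 * sqrt(390) / 39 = 4.05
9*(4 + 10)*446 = 56196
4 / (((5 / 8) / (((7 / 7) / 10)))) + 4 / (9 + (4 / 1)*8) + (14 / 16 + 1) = 21423 / 8200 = 2.61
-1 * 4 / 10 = -2 / 5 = -0.40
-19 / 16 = -1.19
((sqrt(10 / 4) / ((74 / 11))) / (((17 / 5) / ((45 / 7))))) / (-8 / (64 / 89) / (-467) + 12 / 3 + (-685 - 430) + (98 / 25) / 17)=-5253750 * sqrt(10) / 41525748943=-0.00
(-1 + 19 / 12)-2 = -17 / 12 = -1.42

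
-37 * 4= -148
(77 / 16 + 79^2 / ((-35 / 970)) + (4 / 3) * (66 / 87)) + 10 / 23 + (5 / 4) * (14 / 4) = -38761116907 / 224112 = -172954.22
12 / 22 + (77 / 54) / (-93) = 0.53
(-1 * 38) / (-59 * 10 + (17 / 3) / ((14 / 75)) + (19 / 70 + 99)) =1330 / 16113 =0.08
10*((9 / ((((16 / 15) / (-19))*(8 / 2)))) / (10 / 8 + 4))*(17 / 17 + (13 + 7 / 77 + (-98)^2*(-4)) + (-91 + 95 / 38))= 3620022975 / 1232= 2938330.34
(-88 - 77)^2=27225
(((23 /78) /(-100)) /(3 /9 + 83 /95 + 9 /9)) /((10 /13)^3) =-73853 /25160000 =-0.00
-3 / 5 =-0.60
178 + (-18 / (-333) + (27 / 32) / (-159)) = 11172915 / 62752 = 178.05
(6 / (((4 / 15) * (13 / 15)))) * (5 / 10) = 675 / 52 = 12.98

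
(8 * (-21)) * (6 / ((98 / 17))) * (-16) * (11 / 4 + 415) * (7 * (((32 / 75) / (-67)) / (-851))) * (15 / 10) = 130899456 / 1425425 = 91.83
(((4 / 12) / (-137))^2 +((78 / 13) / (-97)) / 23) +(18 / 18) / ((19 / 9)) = 3372550154 / 7160392269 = 0.47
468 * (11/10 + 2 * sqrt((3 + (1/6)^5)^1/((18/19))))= 2574/5 + 13 * sqrt(1329753)/9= 2180.46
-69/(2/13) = -897/2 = -448.50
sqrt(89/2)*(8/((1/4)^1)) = 213.47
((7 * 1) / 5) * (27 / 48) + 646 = 51743 / 80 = 646.79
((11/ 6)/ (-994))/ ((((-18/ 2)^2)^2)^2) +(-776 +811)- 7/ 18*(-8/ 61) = 548918642592517/ 15660569286684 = 35.05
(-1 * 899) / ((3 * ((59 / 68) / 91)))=-5563012 / 177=-31429.45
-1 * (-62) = 62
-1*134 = -134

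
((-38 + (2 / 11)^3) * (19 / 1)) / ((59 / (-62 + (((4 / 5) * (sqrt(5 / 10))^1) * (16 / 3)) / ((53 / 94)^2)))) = 59571460 / 78529- 54335320832 * sqrt(2) / 661763883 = 642.48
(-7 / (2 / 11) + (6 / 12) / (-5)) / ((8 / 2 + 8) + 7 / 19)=-3.12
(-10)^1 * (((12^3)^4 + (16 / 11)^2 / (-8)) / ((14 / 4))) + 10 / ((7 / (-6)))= -21576963084786140 / 847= -25474572709310.67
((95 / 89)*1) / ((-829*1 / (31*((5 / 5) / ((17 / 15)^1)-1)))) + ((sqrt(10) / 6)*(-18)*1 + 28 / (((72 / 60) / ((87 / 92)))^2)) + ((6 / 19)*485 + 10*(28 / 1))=441.06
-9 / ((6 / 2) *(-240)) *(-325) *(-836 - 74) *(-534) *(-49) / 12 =128976575 / 16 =8061035.94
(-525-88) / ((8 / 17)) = -10421 / 8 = -1302.62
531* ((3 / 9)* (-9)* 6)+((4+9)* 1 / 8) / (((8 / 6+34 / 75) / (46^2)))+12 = -2042553 / 268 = -7621.47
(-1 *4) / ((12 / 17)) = -17 / 3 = -5.67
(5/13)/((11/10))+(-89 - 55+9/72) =-164193/1144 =-143.53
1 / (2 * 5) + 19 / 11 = 201 / 110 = 1.83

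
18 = 18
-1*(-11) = 11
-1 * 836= -836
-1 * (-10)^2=-100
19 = 19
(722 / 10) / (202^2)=361 / 204020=0.00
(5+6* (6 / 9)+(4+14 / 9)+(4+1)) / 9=176 / 81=2.17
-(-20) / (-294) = -10 / 147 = -0.07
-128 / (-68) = 32 / 17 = 1.88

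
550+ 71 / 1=621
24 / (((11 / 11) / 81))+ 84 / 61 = 118668 / 61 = 1945.38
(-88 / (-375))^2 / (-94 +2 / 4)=-1408 / 2390625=-0.00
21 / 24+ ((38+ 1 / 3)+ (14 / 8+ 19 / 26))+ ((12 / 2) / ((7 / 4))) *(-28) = -16945 / 312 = -54.31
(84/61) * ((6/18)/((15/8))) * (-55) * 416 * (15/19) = -5125120/1159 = -4422.02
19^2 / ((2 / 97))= 35017 / 2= 17508.50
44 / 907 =0.05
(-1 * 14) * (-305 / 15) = 854 / 3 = 284.67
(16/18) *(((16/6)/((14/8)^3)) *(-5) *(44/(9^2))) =-901120/750141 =-1.20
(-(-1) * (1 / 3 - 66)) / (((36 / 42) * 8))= -1379 / 144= -9.58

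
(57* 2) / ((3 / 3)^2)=114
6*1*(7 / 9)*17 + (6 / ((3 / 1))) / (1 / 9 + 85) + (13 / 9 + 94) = 602540 / 3447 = 174.80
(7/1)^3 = 343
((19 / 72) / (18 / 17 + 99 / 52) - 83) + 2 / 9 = -3898111 / 47142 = -82.69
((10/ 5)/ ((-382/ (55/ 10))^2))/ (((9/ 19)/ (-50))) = -57475/ 1313316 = -0.04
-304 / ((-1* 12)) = 76 / 3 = 25.33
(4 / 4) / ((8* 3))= 0.04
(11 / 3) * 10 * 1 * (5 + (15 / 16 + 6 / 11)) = 237.71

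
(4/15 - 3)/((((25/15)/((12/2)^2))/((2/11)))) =-2952/275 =-10.73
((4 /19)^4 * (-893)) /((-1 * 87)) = 12032 /596733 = 0.02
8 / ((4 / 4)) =8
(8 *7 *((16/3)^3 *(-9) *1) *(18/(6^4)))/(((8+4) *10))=-3584/405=-8.85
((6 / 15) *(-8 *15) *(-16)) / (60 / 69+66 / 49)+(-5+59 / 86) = 36754669 / 107414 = 342.18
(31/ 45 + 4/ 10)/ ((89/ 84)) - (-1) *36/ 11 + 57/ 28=2605301/ 411180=6.34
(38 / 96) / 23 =0.02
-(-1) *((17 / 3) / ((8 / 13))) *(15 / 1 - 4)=101.29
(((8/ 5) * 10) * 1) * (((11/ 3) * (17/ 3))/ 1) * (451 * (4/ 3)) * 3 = 599729.78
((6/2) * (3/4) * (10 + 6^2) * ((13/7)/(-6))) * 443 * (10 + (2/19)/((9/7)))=-143080.12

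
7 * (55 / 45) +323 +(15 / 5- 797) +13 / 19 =-78961 / 171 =-461.76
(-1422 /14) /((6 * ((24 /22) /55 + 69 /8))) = -191180 /97629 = -1.96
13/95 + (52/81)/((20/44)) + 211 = 1635566/7695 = 212.55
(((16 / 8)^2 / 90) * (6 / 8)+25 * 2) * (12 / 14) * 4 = 6004 / 35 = 171.54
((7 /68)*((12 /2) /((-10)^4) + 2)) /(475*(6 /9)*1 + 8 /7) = 1470441 /2269160000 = 0.00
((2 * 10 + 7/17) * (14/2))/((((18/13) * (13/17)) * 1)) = 2429/18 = 134.94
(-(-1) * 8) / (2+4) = 4 / 3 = 1.33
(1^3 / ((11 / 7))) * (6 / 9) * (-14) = -196 / 33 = -5.94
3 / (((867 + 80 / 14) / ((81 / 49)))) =243 / 42763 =0.01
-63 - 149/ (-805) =-50566/ 805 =-62.81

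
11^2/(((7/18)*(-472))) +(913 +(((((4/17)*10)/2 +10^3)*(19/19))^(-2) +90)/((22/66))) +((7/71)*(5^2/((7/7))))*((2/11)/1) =110516584313042151/93437282061200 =1182.79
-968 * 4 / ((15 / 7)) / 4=-6776 / 15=-451.73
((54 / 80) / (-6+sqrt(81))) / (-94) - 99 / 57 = -124251 / 71440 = -1.74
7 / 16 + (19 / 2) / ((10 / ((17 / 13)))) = 1.68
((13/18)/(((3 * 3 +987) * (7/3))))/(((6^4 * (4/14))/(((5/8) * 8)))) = 65/15489792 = 0.00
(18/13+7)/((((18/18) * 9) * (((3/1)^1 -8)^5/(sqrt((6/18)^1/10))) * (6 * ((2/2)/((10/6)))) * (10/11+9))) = -11 * sqrt(30)/39487500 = -0.00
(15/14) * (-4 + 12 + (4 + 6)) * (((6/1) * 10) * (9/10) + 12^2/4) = 12150/7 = 1735.71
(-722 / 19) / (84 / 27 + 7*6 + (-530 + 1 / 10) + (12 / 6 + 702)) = -3420 / 19729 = -0.17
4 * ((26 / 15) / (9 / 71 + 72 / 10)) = 7384 / 7803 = 0.95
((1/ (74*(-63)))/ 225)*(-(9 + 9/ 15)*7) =8/ 124875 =0.00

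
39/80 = 0.49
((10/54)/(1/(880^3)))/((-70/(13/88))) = -50336000/189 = -266328.04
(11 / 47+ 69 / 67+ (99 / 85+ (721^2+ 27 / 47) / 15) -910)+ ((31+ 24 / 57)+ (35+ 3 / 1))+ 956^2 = 14459792048956 / 15256905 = 947753.95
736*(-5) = -3680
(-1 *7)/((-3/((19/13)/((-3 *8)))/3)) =-133/312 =-0.43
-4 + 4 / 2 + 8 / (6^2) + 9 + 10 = 155 / 9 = 17.22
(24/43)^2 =576/1849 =0.31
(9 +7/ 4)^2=115.56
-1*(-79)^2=-6241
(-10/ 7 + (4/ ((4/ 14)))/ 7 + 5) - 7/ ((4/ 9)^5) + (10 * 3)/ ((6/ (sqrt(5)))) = -2853465/ 7168 + 5 * sqrt(5) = -386.90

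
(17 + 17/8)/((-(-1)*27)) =17/24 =0.71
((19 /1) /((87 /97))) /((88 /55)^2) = 46075 /5568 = 8.27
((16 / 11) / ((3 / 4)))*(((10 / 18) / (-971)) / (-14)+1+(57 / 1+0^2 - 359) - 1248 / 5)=-10778192416 / 10093545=-1067.83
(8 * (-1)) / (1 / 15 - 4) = 120 / 59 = 2.03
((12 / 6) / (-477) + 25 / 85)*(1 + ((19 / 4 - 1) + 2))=7053 / 3604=1.96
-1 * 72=-72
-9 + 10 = 1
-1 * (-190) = 190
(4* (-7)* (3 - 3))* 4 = 0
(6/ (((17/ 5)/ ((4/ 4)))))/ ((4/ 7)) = 105/ 34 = 3.09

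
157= 157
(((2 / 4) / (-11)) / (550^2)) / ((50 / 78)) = -0.00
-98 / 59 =-1.66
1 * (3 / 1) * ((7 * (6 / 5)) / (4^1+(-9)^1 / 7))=882 / 95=9.28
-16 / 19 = -0.84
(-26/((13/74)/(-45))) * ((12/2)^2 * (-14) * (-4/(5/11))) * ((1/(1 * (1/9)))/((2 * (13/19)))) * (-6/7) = -2164745088/13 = -166518852.92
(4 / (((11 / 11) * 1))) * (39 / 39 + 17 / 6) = 46 / 3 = 15.33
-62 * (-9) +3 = 561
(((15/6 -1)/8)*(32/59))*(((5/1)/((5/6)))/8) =0.08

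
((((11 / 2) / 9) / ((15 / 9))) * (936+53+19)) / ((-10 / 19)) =-702.24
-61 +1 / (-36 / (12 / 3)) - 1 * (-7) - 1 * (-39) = -136 / 9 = -15.11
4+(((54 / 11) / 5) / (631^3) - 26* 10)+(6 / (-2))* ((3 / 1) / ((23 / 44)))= -86833427440178 / 317818082615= -273.22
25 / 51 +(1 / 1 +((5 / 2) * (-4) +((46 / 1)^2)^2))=228349822 / 51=4477447.49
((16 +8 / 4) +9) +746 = 773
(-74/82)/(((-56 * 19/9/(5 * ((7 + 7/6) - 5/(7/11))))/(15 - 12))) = 21645/610736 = 0.04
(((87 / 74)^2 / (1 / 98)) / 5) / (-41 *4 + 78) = -370881 / 1177340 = -0.32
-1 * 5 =-5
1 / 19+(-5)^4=11876 / 19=625.05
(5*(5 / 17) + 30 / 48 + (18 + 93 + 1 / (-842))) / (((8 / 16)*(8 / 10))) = 32376665 / 114512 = 282.74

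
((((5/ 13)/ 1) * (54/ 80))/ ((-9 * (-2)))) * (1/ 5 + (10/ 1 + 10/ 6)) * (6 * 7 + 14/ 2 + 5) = 2403/ 260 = 9.24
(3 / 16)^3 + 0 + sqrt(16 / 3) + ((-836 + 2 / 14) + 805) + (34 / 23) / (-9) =-28.71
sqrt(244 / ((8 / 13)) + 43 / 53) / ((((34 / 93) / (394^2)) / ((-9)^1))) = -32483133* sqrt(4464190) / 901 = -76173595.34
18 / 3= 6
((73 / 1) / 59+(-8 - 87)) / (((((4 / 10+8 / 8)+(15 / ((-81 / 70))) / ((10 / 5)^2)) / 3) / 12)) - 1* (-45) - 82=1796.75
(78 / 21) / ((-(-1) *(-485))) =-26 / 3395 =-0.01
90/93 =30/31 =0.97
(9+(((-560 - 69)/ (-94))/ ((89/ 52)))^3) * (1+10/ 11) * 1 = 105685849463187/ 805111961357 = 131.27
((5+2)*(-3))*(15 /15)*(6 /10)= -63 /5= -12.60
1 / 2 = 0.50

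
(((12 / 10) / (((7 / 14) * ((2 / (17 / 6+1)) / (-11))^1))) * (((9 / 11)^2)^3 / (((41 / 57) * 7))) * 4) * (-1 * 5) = 60.29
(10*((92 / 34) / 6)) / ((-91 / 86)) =-19780 / 4641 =-4.26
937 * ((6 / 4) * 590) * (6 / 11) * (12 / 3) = 19901880 / 11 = 1809261.82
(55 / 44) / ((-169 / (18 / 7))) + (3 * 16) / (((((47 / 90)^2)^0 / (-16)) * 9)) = -605831 / 7098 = -85.35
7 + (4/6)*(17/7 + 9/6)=202/21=9.62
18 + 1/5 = 91/5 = 18.20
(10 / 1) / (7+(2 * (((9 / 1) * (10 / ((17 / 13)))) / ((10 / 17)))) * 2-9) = 5 / 233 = 0.02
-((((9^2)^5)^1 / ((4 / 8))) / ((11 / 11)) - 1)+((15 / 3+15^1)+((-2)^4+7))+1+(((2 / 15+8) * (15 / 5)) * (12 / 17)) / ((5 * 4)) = -2963766721359 / 425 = -6973568756.14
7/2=3.50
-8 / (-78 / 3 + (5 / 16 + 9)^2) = -2048 / 15545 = -0.13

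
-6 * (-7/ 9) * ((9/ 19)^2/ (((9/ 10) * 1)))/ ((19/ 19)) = 420/ 361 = 1.16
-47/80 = -0.59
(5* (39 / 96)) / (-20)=-13 / 128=-0.10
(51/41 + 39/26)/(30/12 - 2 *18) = -225/2747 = -0.08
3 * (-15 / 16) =-45 / 16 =-2.81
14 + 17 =31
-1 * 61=-61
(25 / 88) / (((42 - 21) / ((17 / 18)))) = 425 / 33264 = 0.01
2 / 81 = 0.02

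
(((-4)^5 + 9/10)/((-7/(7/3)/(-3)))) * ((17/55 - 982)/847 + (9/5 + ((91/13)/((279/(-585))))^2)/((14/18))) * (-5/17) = 127391106950263/1522118290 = 83693.30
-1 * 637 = -637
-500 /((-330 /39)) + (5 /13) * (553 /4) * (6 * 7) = 655615 /286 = 2292.36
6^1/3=2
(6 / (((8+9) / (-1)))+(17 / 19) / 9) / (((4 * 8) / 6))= -737 / 15504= -0.05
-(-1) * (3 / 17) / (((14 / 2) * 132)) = 1 / 5236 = 0.00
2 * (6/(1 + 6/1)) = 12/7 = 1.71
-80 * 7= -560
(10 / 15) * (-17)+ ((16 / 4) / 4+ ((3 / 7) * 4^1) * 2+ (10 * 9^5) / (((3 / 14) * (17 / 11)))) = 636545755 / 357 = 1783041.33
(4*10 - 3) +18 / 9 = 39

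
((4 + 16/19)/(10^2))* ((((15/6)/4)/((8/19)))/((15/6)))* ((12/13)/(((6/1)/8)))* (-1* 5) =-0.18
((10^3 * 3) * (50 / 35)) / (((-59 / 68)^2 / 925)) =128316000000 / 24367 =5265974.47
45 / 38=1.18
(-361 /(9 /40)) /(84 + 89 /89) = -2888 /153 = -18.88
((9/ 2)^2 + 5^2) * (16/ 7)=724/ 7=103.43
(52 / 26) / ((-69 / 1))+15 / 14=1007 / 966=1.04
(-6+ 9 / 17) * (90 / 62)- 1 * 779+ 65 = -721.94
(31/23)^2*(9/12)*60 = 43245/529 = 81.75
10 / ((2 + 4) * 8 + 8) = 5 / 28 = 0.18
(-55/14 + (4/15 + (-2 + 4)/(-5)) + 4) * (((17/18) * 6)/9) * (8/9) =-884/25515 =-0.03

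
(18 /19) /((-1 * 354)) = -3 /1121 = -0.00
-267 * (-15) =4005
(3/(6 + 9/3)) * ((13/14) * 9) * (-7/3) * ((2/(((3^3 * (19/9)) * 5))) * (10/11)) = -26/627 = -0.04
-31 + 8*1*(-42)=-367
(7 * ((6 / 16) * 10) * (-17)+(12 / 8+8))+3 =-1735 / 4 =-433.75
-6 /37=-0.16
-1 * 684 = -684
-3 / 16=-0.19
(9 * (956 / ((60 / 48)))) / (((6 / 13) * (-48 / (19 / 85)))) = -59033 / 850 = -69.45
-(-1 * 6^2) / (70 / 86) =1548 / 35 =44.23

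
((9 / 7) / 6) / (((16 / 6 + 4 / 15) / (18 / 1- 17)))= 0.07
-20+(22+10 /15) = 8 /3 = 2.67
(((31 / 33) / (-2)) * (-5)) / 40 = 31 / 528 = 0.06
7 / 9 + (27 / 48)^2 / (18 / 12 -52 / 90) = 107173 / 95616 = 1.12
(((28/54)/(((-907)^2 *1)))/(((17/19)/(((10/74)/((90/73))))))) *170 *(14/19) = 0.00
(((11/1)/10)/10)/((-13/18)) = -99/650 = -0.15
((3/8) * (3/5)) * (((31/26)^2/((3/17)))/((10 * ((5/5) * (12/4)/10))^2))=16337/81120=0.20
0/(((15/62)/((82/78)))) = 0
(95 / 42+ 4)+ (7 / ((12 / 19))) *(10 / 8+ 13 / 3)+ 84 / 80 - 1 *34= 177377 / 5040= 35.19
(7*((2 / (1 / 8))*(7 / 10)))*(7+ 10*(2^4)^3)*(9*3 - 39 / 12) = 76280554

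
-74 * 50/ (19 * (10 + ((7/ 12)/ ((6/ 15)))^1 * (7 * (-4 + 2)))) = 1776/ 95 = 18.69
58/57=1.02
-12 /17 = -0.71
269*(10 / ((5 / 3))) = 1614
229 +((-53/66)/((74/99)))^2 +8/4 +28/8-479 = -5330247/21904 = -243.35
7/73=0.10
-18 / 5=-3.60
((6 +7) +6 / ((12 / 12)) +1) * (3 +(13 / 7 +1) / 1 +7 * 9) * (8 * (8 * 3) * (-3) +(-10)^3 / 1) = -15192640 / 7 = -2170377.14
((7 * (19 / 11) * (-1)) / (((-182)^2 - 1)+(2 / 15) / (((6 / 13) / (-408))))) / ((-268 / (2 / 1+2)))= 1995 / 364871749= 0.00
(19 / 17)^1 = 19 / 17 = 1.12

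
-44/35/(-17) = 44/595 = 0.07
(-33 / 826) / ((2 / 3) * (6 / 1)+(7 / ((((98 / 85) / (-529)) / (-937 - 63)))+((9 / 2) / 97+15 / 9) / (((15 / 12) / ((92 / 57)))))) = -2736855 / 220021589770288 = -0.00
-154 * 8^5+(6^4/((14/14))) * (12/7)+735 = -35303207/7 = -5043315.29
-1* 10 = -10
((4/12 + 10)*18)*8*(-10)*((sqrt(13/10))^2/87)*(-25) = 161200/29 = 5558.62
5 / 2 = 2.50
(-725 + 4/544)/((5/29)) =-2859371/680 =-4204.96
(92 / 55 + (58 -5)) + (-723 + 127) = -541.33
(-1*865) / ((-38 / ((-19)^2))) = 16435 / 2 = 8217.50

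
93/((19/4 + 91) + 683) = 0.12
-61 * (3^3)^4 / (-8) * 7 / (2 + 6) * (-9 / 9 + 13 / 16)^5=-55142849601 / 67108864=-821.69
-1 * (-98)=98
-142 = -142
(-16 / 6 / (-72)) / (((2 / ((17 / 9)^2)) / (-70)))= -4.63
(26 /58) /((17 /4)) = 52 /493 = 0.11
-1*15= -15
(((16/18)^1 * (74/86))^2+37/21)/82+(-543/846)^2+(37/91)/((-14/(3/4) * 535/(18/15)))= 10182298848567778/23113447157229975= 0.44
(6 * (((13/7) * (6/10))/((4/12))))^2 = 492804/1225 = 402.29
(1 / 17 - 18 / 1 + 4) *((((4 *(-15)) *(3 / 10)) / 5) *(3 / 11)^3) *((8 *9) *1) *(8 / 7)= 66344832 / 791945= 83.77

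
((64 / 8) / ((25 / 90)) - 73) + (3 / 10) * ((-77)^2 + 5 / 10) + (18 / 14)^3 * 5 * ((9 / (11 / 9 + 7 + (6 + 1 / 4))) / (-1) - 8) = 5872276379 / 3574060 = 1643.03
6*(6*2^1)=72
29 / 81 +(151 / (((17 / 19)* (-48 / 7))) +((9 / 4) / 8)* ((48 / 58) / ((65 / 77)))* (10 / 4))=-195725515 / 8306064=-23.56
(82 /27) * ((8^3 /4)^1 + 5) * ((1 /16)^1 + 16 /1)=1401421 /216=6488.06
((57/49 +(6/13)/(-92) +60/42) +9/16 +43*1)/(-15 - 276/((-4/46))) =10818139/740520144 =0.01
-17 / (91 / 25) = -425 / 91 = -4.67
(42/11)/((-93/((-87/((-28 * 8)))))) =-87/5456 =-0.02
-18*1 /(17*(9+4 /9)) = -162 /1445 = -0.11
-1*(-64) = 64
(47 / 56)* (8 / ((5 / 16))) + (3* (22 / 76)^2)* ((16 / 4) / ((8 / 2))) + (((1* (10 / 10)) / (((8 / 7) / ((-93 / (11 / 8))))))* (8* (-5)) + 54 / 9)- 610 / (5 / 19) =42812843 / 555940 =77.01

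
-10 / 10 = -1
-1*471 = -471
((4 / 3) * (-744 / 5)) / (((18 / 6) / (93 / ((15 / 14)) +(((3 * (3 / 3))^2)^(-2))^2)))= -2824699168 / 492075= -5740.38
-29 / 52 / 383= -0.00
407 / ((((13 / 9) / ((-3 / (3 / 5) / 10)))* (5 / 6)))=-10989 / 65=-169.06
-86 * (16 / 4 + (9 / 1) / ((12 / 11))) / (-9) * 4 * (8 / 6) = 16856 / 27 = 624.30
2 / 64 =1 / 32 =0.03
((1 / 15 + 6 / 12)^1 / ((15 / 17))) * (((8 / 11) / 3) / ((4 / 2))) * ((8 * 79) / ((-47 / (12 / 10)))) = -730592 / 581625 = -1.26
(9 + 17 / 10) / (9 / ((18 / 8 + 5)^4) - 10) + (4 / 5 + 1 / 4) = -719377 / 35352530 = -0.02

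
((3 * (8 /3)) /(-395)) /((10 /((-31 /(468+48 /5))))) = 31 /235815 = 0.00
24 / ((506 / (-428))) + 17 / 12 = -18.88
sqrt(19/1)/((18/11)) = 11 * sqrt(19)/18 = 2.66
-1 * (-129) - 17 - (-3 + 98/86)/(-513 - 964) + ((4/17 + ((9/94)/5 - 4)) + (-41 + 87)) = 78276223723/507452890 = 154.25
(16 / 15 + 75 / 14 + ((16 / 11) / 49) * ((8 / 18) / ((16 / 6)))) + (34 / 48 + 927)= 60419987 / 64680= 934.14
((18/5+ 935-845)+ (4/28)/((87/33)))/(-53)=-95059/53795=-1.77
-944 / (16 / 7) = -413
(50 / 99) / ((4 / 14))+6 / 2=472 / 99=4.77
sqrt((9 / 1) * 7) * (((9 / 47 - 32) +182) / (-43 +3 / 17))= -27693 * sqrt(7) / 2632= -27.84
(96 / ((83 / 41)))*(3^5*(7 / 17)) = 6695136 / 1411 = 4744.96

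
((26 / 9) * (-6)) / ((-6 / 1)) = 26 / 9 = 2.89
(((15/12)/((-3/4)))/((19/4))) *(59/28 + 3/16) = -1285/1596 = -0.81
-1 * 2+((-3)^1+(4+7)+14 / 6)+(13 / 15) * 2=151 / 15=10.07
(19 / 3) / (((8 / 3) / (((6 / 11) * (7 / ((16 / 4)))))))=399 / 176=2.27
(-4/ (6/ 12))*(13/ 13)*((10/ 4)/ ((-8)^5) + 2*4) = -524283/ 8192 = -64.00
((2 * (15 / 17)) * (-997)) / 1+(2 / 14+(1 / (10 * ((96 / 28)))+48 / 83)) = -4168871741 / 2370480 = -1758.66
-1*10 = -10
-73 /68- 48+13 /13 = -3269 /68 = -48.07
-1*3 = -3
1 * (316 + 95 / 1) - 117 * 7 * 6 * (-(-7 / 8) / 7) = -813 / 4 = -203.25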